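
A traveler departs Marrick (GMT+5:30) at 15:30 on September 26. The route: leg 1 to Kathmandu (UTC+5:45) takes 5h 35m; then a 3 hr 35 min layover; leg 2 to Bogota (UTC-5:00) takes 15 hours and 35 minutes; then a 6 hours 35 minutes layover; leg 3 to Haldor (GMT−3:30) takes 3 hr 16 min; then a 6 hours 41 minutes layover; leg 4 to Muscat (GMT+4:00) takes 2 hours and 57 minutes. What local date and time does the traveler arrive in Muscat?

10:14 on Sep 28

Convert departure to UTC: 15:30 − 5:30 = 10:00 UTC on Sep 26.
Add 5 hours and 35 minutes leg 1 → 15:35 UTC.
Add 3 hours 35 minutes layover in Kathmandu → 19:10 UTC.
Add 15 hours 35 minutes leg 2 → 10:45 UTC (Sep 27).
Add 6 hours 35 minutes layover in Bogota → 17:20 UTC.
Add 3 hours and 16 minutes leg 3 → 20:36 UTC.
Add 6 hours 41 minutes layover in Haldor → 03:17 UTC (Sep 28).
Add 2 hours 57 minutes leg 4 → 06:14 UTC.
Muscat is UTC+4:00, so local arrival = 06:14 + 4:00 = 10:14 on Sep 28.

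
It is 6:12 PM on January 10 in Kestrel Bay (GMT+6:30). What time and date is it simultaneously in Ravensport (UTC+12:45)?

In UTC: 6:12 PM − 6:30 = 11:42 AM on Jan 10.
Ravensport is UTC+12:45: 11:42 AM + 12:45 = 12:27 AM on Jan 11.

12:27 AM on Jan 11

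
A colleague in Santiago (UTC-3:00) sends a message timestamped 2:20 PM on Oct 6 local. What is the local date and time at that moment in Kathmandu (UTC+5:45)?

In UTC: 2:20 PM + 3:00 = 5:20 PM on Oct 6.
Kathmandu is UTC+5:45: 5:20 PM + 5:45 = 11:05 PM on Oct 6.

11:05 PM on October 6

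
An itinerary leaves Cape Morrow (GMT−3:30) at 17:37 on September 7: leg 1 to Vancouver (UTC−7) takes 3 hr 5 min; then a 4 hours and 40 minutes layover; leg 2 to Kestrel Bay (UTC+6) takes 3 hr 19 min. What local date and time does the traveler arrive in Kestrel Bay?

14:11 on Sep 8

Convert departure to UTC: 17:37 + 3:30 = 21:07 UTC on Sep 7.
Add 3 hours and 5 minutes leg 1 → 00:12 UTC (Sep 8).
Add 4 hours and 40 minutes layover in Vancouver → 04:52 UTC.
Add 3 hours 19 minutes leg 2 → 08:11 UTC.
Kestrel Bay is UTC+6:00, so local arrival = 08:11 + 6:00 = 14:11 on Sep 8.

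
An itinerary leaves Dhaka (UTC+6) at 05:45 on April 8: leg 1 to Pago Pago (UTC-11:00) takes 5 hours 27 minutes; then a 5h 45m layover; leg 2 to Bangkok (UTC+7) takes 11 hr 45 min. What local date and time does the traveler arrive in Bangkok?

05:42 on Apr 9

Convert departure to UTC: 05:45 − 6:00 = 23:45 UTC on Apr 7.
Add 5 hours and 27 minutes leg 1 → 05:12 UTC (Apr 8).
Add 5 hours 45 minutes layover in Pago Pago → 10:57 UTC.
Add 11 hours 45 minutes leg 2 → 22:42 UTC.
Bangkok is UTC+7:00, so local arrival = 22:42 + 7:00 = 05:42 on Apr 9.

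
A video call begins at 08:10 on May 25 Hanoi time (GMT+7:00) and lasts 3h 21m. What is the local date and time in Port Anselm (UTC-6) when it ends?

Convert start to UTC: 08:10 − 7:00 = 01:10 UTC on May 25.
Add 3 hours and 21 minutes duration → 04:31 UTC.
Port Anselm is UTC−6:00, so local end time = 04:31 − 6:00 = 22:31 on May 24.

22:31 on May 24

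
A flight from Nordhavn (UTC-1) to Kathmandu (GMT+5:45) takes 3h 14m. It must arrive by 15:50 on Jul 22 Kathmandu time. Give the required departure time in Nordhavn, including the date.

05:51 on July 22

Target arrival in UTC: 15:50 − 5:45 = 10:05 on Jul 22.
Subtract 3 hours and 14 minutes → departure 06:51 UTC on Jul 22.
Nordhavn is UTC−1:00: 06:51 − 1:00 = 05:51 on Jul 22.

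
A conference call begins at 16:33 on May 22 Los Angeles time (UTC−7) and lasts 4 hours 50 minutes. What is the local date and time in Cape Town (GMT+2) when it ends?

Convert start to UTC: 16:33 + 7:00 = 23:33 UTC on May 22.
Add 4 hours and 50 minutes duration → 04:23 UTC (May 23).
Cape Town is UTC+2:00, so local end time = 04:23 + 2:00 = 06:23 on May 23.

06:23 on May 23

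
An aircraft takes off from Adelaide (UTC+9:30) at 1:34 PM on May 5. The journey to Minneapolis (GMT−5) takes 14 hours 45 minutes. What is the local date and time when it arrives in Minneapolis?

1:49 PM on May 5

Convert departure to UTC: 1:34 PM − 9:30 = 4:04 AM UTC on May 5.
Add 14 hours and 45 minutes travel time → 6:49 PM UTC.
Minneapolis is UTC−5:00, so local arrival = 6:49 PM − 5:00 = 1:49 PM on May 5.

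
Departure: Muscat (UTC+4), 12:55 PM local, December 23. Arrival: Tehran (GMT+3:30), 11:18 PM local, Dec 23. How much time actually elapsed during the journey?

Departure in UTC: 12:55 PM − 4:00 = 8:55 AM on Dec 23.
Arrival in UTC: 11:18 PM − 3:30 = 7:48 PM on Dec 23.
Elapsed = 7:48 PM − 8:55 AM = 10 hours 53 minutes.

10 hours 53 minutes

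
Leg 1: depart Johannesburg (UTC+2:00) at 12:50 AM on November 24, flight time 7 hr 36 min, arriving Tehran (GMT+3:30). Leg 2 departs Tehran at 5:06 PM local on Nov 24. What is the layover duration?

Convert departure to UTC: 12:50 AM − 2:00 = 10:50 PM UTC on Nov 23.
Add 7 hours 36 minutes flight time → 6:26 AM UTC (Nov 24).
Tehran is UTC+3:30, so local arrival = 6:26 AM + 3:30 = 9:56 AM on Nov 24.
Layover = 5:06 PM − 9:56 AM = 7 hours 10 minutes.

7 hours 10 minutes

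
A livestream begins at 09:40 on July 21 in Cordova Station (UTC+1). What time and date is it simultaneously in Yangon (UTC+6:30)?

In UTC: 09:40 − 1:00 = 08:40 on Jul 21.
Yangon is UTC+6:30: 08:40 + 6:30 = 15:10 on Jul 21.

15:10 on Jul 21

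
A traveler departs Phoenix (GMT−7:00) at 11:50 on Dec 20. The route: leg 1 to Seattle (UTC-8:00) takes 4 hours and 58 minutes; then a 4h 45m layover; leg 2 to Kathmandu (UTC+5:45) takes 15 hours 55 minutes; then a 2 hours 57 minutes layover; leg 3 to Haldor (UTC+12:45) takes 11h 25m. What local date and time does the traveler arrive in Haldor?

Convert departure to UTC: 11:50 + 7:00 = 18:50 UTC on Dec 20.
Add 4 hours 58 minutes leg 1 → 23:48 UTC.
Add 4 hours 45 minutes layover in Seattle → 04:33 UTC (Dec 21).
Add 15 hours and 55 minutes leg 2 → 20:28 UTC.
Add 2 hours 57 minutes layover in Kathmandu → 23:25 UTC.
Add 11 hours and 25 minutes leg 3 → 10:50 UTC (Dec 22).
Haldor is UTC+12:45, so local arrival = 10:50 + 12:45 = 23:35 on Dec 22.

23:35 on December 22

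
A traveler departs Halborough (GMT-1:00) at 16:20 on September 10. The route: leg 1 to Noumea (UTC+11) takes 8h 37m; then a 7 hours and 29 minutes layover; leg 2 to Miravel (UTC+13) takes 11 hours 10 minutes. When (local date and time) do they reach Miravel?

09:36 on Sep 12

Convert departure to UTC: 16:20 + 1:00 = 17:20 UTC on Sep 10.
Add 8 hours and 37 minutes leg 1 → 01:57 UTC (Sep 11).
Add 7 hours and 29 minutes layover in Noumea → 09:26 UTC.
Add 11 hours and 10 minutes leg 2 → 20:36 UTC.
Miravel is UTC+13:00, so local arrival = 20:36 + 13:00 = 09:36 on Sep 12.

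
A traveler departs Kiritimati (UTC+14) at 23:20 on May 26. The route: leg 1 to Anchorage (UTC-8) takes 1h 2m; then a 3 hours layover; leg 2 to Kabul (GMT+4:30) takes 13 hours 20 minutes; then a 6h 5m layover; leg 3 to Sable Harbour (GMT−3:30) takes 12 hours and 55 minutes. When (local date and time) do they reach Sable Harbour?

18:12 on May 27

Convert departure to UTC: 23:20 − 14:00 = 09:20 UTC on May 26.
Add 1 hour and 2 minutes leg 1 → 10:22 UTC.
Add 3 hours layover in Anchorage → 13:22 UTC.
Add 13 hours and 20 minutes leg 2 → 02:42 UTC (May 27).
Add 6 hours 5 minutes layover in Kabul → 08:47 UTC.
Add 12 hours 55 minutes leg 3 → 21:42 UTC.
Sable Harbour is UTC−3:30, so local arrival = 21:42 − 3:30 = 18:12 on May 27.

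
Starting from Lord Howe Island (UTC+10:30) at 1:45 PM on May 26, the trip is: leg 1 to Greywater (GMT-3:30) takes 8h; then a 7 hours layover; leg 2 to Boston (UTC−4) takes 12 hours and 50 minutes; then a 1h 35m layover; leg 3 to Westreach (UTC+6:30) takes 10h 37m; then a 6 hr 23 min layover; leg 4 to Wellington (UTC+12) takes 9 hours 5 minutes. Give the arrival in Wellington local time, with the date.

10:45 PM on May 28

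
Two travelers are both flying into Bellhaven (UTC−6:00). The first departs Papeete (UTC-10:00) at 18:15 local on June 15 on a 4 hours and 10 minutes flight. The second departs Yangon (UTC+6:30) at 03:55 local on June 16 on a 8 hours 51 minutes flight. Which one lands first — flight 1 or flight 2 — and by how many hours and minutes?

the second, by 2 hours 9 minutes

Flight 1 in UTC: 18:15 + 10:00 = 04:15 on Jun 16.
+4 hours and 10 minutes → arrive 08:25 UTC on Jun 16.
Flight 2 in UTC: 03:55 − 6:30 = 21:25 on Jun 15.
+8 hours 51 minutes → arrive 06:16 UTC on Jun 16.
Flight 2 lands earlier by 2 hours 9 minutes.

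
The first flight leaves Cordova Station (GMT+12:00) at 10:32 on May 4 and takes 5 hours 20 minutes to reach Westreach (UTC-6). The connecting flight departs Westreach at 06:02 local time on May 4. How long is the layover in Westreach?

Convert departure to UTC: 10:32 − 12:00 = 22:32 UTC on May 3.
Add 5 hours 20 minutes flight time → 03:52 UTC (May 4).
Westreach is UTC−6:00, so local arrival = 03:52 − 6:00 = 21:52 on May 3.
Layover = 06:02 − 21:52 (+1 day) = 8 hours 10 minutes.

8 hours 10 minutes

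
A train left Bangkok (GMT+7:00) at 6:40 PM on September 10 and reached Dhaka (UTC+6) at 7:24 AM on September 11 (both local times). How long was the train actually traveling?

13 hours 44 minutes

Departure in UTC: 6:40 PM − 7:00 = 11:40 AM on Sep 10.
Arrival in UTC: 7:24 AM − 6:00 = 1:24 AM on Sep 11.
Elapsed = 1:24 AM − 11:40 AM (+1 day) = 13 hours 44 minutes.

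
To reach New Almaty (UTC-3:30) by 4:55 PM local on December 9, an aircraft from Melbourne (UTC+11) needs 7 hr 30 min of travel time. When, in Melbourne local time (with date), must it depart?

Target arrival in UTC: 4:55 PM + 3:30 = 8:25 PM on Dec 9.
Subtract 7 hours and 30 minutes → departure 12:55 PM UTC on Dec 9.
Melbourne is UTC+11:00: 12:55 PM + 11:00 = 11:55 PM on Dec 9.

11:55 PM on Dec 9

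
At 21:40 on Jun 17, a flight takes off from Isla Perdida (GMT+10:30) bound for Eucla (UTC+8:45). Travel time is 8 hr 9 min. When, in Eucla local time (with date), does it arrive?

04:04 on June 18

Eucla is 1:45 behind Isla Perdida.
After 8 hours and 9 minutes it is 05:49 (Jun 18) in Isla Perdida.
Shift by the zone difference: 05:49 − 1:45 = 04:04 on Jun 18 in Eucla.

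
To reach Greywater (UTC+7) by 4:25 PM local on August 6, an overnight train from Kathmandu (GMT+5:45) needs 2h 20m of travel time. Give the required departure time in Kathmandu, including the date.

12:50 PM on August 6

Target arrival in UTC: 4:25 PM − 7:00 = 9:25 AM on Aug 6.
Subtract 2 hours and 20 minutes → departure 7:05 AM UTC on Aug 6.
Kathmandu is UTC+5:45: 7:05 AM + 5:45 = 12:50 PM on Aug 6.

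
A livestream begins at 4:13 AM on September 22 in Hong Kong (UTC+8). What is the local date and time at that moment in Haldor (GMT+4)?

In UTC: 4:13 AM − 8:00 = 8:13 PM on Sep 21.
Haldor is UTC+4:00: 8:13 PM + 4:00 = 12:13 AM on Sep 22.

12:13 AM on September 22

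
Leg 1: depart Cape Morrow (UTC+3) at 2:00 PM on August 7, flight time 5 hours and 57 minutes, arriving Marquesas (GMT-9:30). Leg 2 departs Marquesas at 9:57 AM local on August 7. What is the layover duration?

2 hours 30 minutes

Convert departure to UTC: 2:00 PM − 3:00 = 11:00 AM UTC on Aug 7.
Add 5 hours 57 minutes flight time → 4:57 PM UTC.
Marquesas is UTC−9:30, so local arrival = 4:57 PM − 9:30 = 7:27 AM on Aug 7.
Layover = 9:57 AM − 7:27 AM = 2 hours 30 minutes.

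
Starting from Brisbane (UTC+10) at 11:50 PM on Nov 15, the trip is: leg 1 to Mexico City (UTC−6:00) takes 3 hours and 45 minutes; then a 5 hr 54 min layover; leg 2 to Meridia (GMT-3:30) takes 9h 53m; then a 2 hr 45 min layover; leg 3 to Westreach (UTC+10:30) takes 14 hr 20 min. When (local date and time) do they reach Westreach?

12:57 PM on November 17

Convert departure to UTC: 11:50 PM − 10:00 = 1:50 PM UTC on Nov 15.
Add 3 hours and 45 minutes leg 1 → 5:35 PM UTC.
Add 5 hours 54 minutes layover in Mexico City → 11:29 PM UTC.
Add 9 hours and 53 minutes leg 2 → 9:22 AM UTC (Nov 16).
Add 2 hours 45 minutes layover in Meridia → 12:07 PM UTC.
Add 14 hours and 20 minutes leg 3 → 2:27 AM UTC (Nov 17).
Westreach is UTC+10:30, so local arrival = 2:27 AM + 10:30 = 12:57 PM on Nov 17.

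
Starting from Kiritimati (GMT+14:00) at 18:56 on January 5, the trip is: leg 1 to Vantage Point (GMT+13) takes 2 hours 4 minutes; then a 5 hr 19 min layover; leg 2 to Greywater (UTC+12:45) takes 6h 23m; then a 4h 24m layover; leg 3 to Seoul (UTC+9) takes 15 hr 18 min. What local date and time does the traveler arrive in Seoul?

Convert departure to UTC: 18:56 − 14:00 = 04:56 UTC on Jan 5.
Add 2 hours and 4 minutes leg 1 → 07:00 UTC.
Add 5 hours and 19 minutes layover in Vantage Point → 12:19 UTC.
Add 6 hours 23 minutes leg 2 → 18:42 UTC.
Add 4 hours 24 minutes layover in Greywater → 23:06 UTC.
Add 15 hours 18 minutes leg 3 → 14:24 UTC (Jan 6).
Seoul is UTC+9:00, so local arrival = 14:24 + 9:00 = 23:24 on Jan 6.

23:24 on Jan 6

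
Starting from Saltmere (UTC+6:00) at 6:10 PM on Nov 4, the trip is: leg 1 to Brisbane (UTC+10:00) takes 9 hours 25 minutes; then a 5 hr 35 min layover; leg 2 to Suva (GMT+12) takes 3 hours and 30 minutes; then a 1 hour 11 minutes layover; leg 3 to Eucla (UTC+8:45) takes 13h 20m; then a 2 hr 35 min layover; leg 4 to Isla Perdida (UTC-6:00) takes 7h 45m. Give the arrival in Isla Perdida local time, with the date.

1:31 AM on November 6

Convert departure to UTC: 6:10 PM − 6:00 = 12:10 PM UTC on Nov 4.
Add 9 hours 25 minutes leg 1 → 9:35 PM UTC.
Add 5 hours 35 minutes layover in Brisbane → 3:10 AM UTC (Nov 5).
Add 3 hours and 30 minutes leg 2 → 6:40 AM UTC.
Add 1 hour 11 minutes layover in Suva → 7:51 AM UTC.
Add 13 hours 20 minutes leg 3 → 9:11 PM UTC.
Add 2 hours and 35 minutes layover in Eucla → 11:46 PM UTC.
Add 7 hours 45 minutes leg 4 → 7:31 AM UTC (Nov 6).
Isla Perdida is UTC−6:00, so local arrival = 7:31 AM − 6:00 = 1:31 AM on Nov 6.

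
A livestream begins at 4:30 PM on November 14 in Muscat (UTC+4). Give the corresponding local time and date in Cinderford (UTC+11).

Cinderford is 7:00 ahead of Muscat.
Shift by the zone difference: 4:30 PM + 7:00 = 11:30 PM on Nov 14 in Cinderford.

11:30 PM on November 14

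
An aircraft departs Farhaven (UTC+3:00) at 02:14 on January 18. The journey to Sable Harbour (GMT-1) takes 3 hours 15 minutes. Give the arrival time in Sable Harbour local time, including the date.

01:29 on January 18

Convert departure to UTC: 02:14 − 3:00 = 23:14 UTC on Jan 17.
Add 3 hours and 15 minutes travel time → 02:29 UTC (Jan 18).
Sable Harbour is UTC−1:00, so local arrival = 02:29 − 1:00 = 01:29 on Jan 18.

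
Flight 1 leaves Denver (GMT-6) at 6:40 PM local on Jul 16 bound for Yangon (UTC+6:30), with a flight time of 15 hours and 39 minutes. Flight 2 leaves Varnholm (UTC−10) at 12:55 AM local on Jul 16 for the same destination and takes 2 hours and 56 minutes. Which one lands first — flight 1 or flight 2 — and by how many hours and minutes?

Flight 1 in UTC: 6:40 PM + 6:00 = 12:40 AM on Jul 17.
+15 hours 39 minutes → arrive 4:19 PM UTC on Jul 17.
Flight 2 in UTC: 12:55 AM + 10:00 = 10:55 AM on Jul 16.
+2 hours and 56 minutes → arrive 1:51 PM UTC on Jul 16.
Flight 2 lands earlier by 26 hours 28 minutes.

the second, by 26 hours 28 minutes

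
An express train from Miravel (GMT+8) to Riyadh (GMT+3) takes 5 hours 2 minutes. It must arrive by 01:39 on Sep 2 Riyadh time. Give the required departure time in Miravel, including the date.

Target arrival in UTC: 01:39 − 3:00 = 22:39 on Sep 1.
Subtract 5 hours and 2 minutes → departure 17:37 UTC on Sep 1.
Miravel is UTC+8:00: 17:37 + 8:00 = 01:37 on Sep 2.

01:37 on September 2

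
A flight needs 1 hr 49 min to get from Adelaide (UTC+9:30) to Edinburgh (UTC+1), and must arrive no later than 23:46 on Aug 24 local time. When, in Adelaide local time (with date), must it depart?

06:27 on Aug 25

Target arrival in UTC: 23:46 − 1:00 = 22:46 on Aug 24.
Subtract 1 hour 49 minutes → departure 20:57 UTC on Aug 24.
Adelaide is UTC+9:30: 20:57 + 9:30 = 06:27 on Aug 25.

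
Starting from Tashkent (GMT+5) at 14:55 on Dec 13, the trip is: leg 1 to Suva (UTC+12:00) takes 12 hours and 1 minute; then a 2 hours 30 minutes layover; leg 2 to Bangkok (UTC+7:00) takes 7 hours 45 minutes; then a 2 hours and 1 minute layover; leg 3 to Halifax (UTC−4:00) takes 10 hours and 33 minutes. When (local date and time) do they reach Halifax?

16:45 on December 14

Convert departure to UTC: 14:55 − 5:00 = 09:55 UTC on Dec 13.
Add 12 hours and 1 minute leg 1 → 21:56 UTC.
Add 2 hours and 30 minutes layover in Suva → 00:26 UTC (Dec 14).
Add 7 hours and 45 minutes leg 2 → 08:11 UTC.
Add 2 hours 1 minute layover in Bangkok → 10:12 UTC.
Add 10 hours 33 minutes leg 3 → 20:45 UTC.
Halifax is UTC−4:00, so local arrival = 20:45 − 4:00 = 16:45 on Dec 14.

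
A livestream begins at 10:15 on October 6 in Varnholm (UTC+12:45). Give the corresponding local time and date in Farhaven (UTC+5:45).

Farhaven is 7:00 behind Varnholm.
Shift by the zone difference: 10:15 − 7:00 = 03:15 on Oct 6 in Farhaven.

03:15 on October 6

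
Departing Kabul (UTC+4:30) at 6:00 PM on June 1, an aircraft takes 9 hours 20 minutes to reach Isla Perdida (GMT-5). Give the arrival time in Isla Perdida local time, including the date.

5:50 PM on Jun 1

Isla Perdida is 9:30 behind Kabul.
After 9 hours and 20 minutes it is 3:20 AM (Jun 2) in Kabul.
Shift by the zone difference: 3:20 AM − 9:30 = 5:50 PM on Jun 1 in Isla Perdida.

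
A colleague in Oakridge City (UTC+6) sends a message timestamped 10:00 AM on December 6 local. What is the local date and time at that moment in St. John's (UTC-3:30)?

12:30 AM on December 6

In UTC: 10:00 AM − 6:00 = 4:00 AM on Dec 6.
St. John's is UTC−3:30: 4:00 AM − 3:30 = 12:30 AM on Dec 6.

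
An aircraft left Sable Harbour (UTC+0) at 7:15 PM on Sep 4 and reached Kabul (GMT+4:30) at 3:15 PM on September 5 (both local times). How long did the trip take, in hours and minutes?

15 hours 30 minutes

Departure is already UTC: 7:15 PM on Sep 4.
Arrival in UTC: 3:15 PM − 4:30 = 10:45 AM on Sep 5.
Elapsed = 10:45 AM − 7:15 PM (+1 day) = 15 hours 30 minutes.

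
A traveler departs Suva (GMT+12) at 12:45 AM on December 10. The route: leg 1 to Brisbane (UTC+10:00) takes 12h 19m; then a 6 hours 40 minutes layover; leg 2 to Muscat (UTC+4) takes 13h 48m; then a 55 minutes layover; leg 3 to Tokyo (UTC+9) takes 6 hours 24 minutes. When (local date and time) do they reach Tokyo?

1:51 PM on December 11

Convert departure to UTC: 12:45 AM − 12:00 = 12:45 PM UTC on Dec 9.
Add 12 hours and 19 minutes leg 1 → 1:04 AM UTC (Dec 10).
Add 6 hours 40 minutes layover in Brisbane → 7:44 AM UTC.
Add 13 hours 48 minutes leg 2 → 9:32 PM UTC.
Add 55 minutes layover in Muscat → 10:27 PM UTC.
Add 6 hours 24 minutes leg 3 → 4:51 AM UTC (Dec 11).
Tokyo is UTC+9:00, so local arrival = 4:51 AM + 9:00 = 1:51 PM on Dec 11.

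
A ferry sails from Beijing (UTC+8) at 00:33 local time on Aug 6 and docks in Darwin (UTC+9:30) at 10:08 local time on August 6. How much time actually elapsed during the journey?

Darwin is 1:30 ahead of Beijing.
Clock-face elapsed time (ignoring zones) is 9 hours 35 minutes.
Actual elapsed = 9 hours 35 minutes − 1:30 = 8 hours 5 minutes.

8 hours 5 minutes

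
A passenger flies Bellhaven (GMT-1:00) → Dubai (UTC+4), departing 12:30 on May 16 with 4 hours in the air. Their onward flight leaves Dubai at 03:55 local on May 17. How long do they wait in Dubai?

Convert departure to UTC: 12:30 + 1:00 = 13:30 UTC on May 16.
Add 4 hours flight time → 17:30 UTC.
Dubai is UTC+4:00, so local arrival = 17:30 + 4:00 = 21:30 on May 16.
Layover = 03:55 − 21:30 (+1 day) = 6 hours 25 minutes.

6 hours 25 minutes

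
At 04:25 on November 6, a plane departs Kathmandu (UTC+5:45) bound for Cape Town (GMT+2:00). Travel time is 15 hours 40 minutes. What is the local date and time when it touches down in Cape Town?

Convert departure to UTC: 04:25 − 5:45 = 22:40 UTC on Nov 5.
Add 15 hours 40 minutes travel time → 14:20 UTC (Nov 6).
Cape Town is UTC+2:00, so local arrival = 14:20 + 2:00 = 16:20 on Nov 6.

16:20 on November 6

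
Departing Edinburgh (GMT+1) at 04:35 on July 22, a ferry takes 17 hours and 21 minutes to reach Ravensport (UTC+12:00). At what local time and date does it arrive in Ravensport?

08:56 on Jul 23

Convert departure to UTC: 04:35 − 1:00 = 03:35 UTC on Jul 22.
Add 17 hours and 21 minutes travel time → 20:56 UTC.
Ravensport is UTC+12:00, so local arrival = 20:56 + 12:00 = 08:56 on Jul 23.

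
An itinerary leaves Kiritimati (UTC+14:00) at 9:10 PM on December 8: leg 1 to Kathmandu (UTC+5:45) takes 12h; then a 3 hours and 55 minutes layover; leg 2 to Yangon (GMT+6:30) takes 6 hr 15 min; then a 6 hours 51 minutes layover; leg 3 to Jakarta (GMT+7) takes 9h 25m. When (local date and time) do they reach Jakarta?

Convert departure to UTC: 9:10 PM − 14:00 = 7:10 AM UTC on Dec 8.
Add 12 hours leg 1 → 7:10 PM UTC.
Add 3 hours 55 minutes layover in Kathmandu → 11:05 PM UTC.
Add 6 hours and 15 minutes leg 2 → 5:20 AM UTC (Dec 9).
Add 6 hours 51 minutes layover in Yangon → 12:11 PM UTC.
Add 9 hours and 25 minutes leg 3 → 9:36 PM UTC.
Jakarta is UTC+7:00, so local arrival = 9:36 PM + 7:00 = 4:36 AM on Dec 10.

4:36 AM on December 10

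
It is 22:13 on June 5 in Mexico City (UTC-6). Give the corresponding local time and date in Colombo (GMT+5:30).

In UTC: 22:13 + 6:00 = 04:13 on Jun 6.
Colombo is UTC+5:30: 04:13 + 5:30 = 09:43 on Jun 6.

09:43 on June 6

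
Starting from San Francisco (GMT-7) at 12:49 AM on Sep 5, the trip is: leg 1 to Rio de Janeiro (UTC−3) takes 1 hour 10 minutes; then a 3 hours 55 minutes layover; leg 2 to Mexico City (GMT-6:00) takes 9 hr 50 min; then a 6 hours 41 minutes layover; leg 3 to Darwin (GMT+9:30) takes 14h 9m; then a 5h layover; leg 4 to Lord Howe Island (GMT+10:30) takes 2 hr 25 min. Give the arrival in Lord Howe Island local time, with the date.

1:29 PM on Sep 7

Convert departure to UTC: 12:49 AM + 7:00 = 7:49 AM UTC on Sep 5.
Add 1 hour and 10 minutes leg 1 → 8:59 AM UTC.
Add 3 hours and 55 minutes layover in Rio de Janeiro → 12:54 PM UTC.
Add 9 hours and 50 minutes leg 2 → 10:44 PM UTC.
Add 6 hours 41 minutes layover in Mexico City → 5:25 AM UTC (Sep 6).
Add 14 hours 9 minutes leg 3 → 7:34 PM UTC.
Add 5 hours layover in Darwin → 12:34 AM UTC (Sep 7).
Add 2 hours 25 minutes leg 4 → 2:59 AM UTC.
Lord Howe Island is UTC+10:30, so local arrival = 2:59 AM + 10:30 = 1:29 PM on Sep 7.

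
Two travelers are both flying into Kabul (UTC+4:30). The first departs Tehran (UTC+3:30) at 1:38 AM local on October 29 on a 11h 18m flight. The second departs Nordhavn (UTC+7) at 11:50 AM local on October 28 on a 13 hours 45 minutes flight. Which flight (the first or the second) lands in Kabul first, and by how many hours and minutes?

the second, by 14 hours 51 minutes

Flight 1 in UTC: 1:38 AM − 3:30 = 10:08 PM on Oct 28.
+11 hours and 18 minutes → arrive 9:26 AM UTC on Oct 29.
Flight 2 in UTC: 11:50 AM − 7:00 = 4:50 AM on Oct 28.
+13 hours and 45 minutes → arrive 6:35 PM UTC on Oct 28.
Flight 2 lands earlier by 14 hours 51 minutes.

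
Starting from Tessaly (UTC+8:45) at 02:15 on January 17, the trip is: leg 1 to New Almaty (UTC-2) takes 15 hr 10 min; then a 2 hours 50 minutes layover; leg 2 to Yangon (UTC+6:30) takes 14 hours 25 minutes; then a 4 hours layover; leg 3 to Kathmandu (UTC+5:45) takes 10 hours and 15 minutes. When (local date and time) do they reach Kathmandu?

Convert departure to UTC: 02:15 − 8:45 = 17:30 UTC on Jan 16.
Add 15 hours 10 minutes leg 1 → 08:40 UTC (Jan 17).
Add 2 hours and 50 minutes layover in New Almaty → 11:30 UTC.
Add 14 hours 25 minutes leg 2 → 01:55 UTC (Jan 18).
Add 4 hours layover in Yangon → 05:55 UTC.
Add 10 hours and 15 minutes leg 3 → 16:10 UTC.
Kathmandu is UTC+5:45, so local arrival = 16:10 + 5:45 = 21:55 on Jan 18.

21:55 on January 18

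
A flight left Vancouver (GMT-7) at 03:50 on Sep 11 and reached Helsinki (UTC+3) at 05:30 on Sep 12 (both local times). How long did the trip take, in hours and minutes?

Departure in UTC: 03:50 + 7:00 = 10:50 on Sep 11.
Arrival in UTC: 05:30 − 3:00 = 02:30 on Sep 12.
Elapsed = 02:30 − 10:50 (+1 day) = 15 hours 40 minutes.

15 hours 40 minutes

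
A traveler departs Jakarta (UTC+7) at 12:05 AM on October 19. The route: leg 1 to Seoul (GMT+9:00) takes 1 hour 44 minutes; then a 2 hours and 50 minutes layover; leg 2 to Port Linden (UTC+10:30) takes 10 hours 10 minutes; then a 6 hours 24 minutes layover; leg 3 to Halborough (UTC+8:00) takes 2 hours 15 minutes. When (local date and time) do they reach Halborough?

12:28 AM on Oct 20

Convert departure to UTC: 12:05 AM − 7:00 = 5:05 PM UTC on Oct 18.
Add 1 hour 44 minutes leg 1 → 6:49 PM UTC.
Add 2 hours 50 minutes layover in Seoul → 9:39 PM UTC.
Add 10 hours 10 minutes leg 2 → 7:49 AM UTC (Oct 19).
Add 6 hours and 24 minutes layover in Port Linden → 2:13 PM UTC.
Add 2 hours 15 minutes leg 3 → 4:28 PM UTC.
Halborough is UTC+8:00, so local arrival = 4:28 PM + 8:00 = 12:28 AM on Oct 20.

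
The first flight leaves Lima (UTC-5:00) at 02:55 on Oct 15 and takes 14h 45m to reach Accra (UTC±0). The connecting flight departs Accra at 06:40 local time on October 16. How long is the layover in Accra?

8 hours

Convert departure to UTC: 02:55 + 5:00 = 07:55 UTC on Oct 15.
Add 14 hours 45 minutes flight time → 22:40 UTC.
Accra is UTC+0, so local arrival is the same: 22:40 on Oct 15.
Layover = 06:40 − 22:40 (+1 day) = 8 hours.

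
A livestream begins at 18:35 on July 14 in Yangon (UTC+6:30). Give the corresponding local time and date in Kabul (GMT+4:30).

16:35 on Jul 14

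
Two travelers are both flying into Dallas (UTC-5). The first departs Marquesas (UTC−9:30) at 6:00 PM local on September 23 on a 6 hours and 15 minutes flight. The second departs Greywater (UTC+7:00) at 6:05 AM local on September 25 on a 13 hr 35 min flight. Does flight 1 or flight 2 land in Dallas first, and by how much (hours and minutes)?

the first, by 26 hours 55 minutes

Flight 1 in UTC: 6:00 PM + 9:30 = 3:30 AM on Sep 24.
+6 hours and 15 minutes → arrive 9:45 AM UTC on Sep 24.
Flight 2 in UTC: 6:05 AM − 7:00 = 11:05 PM on Sep 24.
+13 hours and 35 minutes → arrive 12:40 PM UTC on Sep 25.
Flight 1 lands earlier by 26 hours 55 minutes.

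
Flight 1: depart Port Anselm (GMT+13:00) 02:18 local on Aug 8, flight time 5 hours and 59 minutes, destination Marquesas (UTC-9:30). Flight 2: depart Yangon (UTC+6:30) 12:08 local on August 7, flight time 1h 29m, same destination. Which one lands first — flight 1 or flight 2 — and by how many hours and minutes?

the second, by 12 hours 10 minutes

Flight 1 in UTC: 02:18 − 13:00 = 13:18 on Aug 7.
+5 hours 59 minutes → arrive 19:17 UTC on Aug 7.
Flight 2 in UTC: 12:08 − 6:30 = 05:38 on Aug 7.
+1 hour and 29 minutes → arrive 07:07 UTC on Aug 7.
Flight 2 lands earlier by 12 hours 10 minutes.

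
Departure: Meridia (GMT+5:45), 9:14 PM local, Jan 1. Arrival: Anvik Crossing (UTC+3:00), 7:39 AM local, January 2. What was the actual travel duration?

Departure in UTC: 9:14 PM − 5:45 = 3:29 PM on Jan 1.
Arrival in UTC: 7:39 AM − 3:00 = 4:39 AM on Jan 2.
Elapsed = 4:39 AM − 3:29 PM (+1 day) = 13 hours 10 minutes.

13 hours 10 minutes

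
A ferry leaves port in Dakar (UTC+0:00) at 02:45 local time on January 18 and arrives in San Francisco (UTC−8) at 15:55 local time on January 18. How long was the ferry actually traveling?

Departure is already UTC: 02:45 on Jan 18.
Arrival in UTC: 15:55 + 8:00 = 23:55 on Jan 18.
Elapsed = 23:55 − 02:45 = 21 hours 10 minutes.

21 hours 10 minutes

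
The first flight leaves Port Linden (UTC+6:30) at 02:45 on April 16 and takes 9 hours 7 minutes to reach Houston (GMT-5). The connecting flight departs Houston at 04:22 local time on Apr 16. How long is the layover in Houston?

4 hours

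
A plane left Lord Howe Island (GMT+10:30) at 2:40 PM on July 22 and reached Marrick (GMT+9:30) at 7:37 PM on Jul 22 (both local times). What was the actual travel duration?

Departure in UTC: 2:40 PM − 10:30 = 4:10 AM on Jul 22.
Arrival in UTC: 7:37 PM − 9:30 = 10:07 AM on Jul 22.
Elapsed = 10:07 AM − 4:10 AM = 5 hours 57 minutes.

5 hours 57 minutes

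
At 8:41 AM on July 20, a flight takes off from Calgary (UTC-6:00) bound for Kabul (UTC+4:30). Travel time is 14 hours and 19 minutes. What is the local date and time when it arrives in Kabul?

Convert departure to UTC: 8:41 AM + 6:00 = 2:41 PM UTC on Jul 20.
Add 14 hours 19 minutes travel time → 5:00 AM UTC (Jul 21).
Kabul is UTC+4:30, so local arrival = 5:00 AM + 4:30 = 9:30 AM on Jul 21.

9:30 AM on Jul 21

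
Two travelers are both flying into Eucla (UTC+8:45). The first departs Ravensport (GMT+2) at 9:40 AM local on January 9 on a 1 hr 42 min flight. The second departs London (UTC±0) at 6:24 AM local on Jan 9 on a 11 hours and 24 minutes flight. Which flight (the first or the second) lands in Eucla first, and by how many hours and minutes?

Flight 1 in UTC: 9:40 AM − 2:00 = 7:40 AM on Jan 9.
+1 hour 42 minutes → arrive 9:22 AM UTC on Jan 9.
Flight 2 departs at 6:24 AM UTC (Jan 9).
+11 hours 24 minutes → arrive 5:48 PM UTC on Jan 9.
Flight 1 lands earlier by 8 hours 26 minutes.

the first, by 8 hours 26 minutes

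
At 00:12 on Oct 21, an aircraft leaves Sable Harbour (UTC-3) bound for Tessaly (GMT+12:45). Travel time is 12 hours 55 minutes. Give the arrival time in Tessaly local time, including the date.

Convert departure to UTC: 00:12 + 3:00 = 03:12 UTC on Oct 21.
Add 12 hours 55 minutes travel time → 16:07 UTC.
Tessaly is UTC+12:45, so local arrival = 16:07 + 12:45 = 04:52 on Oct 22.

04:52 on Oct 22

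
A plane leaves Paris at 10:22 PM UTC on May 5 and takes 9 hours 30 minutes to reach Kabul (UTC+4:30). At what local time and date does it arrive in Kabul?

Departure is given in UTC: 10:22 PM on May 5.
Add 9 hours and 30 minutes → 7:52 AM UTC (May 6).
Kabul is UTC+4:30: 7:52 AM + 4:30 = 12:22 PM on May 6.

12:22 PM on May 6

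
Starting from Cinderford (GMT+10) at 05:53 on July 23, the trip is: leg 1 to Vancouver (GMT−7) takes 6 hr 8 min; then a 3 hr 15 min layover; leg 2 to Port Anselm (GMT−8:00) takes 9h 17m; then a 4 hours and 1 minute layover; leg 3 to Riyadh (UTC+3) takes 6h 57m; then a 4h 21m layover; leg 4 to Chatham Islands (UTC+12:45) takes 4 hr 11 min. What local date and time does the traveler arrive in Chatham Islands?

Convert departure to UTC: 05:53 − 10:00 = 19:53 UTC on Jul 22.
Add 6 hours and 8 minutes leg 1 → 02:01 UTC (Jul 23).
Add 3 hours and 15 minutes layover in Vancouver → 05:16 UTC.
Add 9 hours and 17 minutes leg 2 → 14:33 UTC.
Add 4 hours 1 minute layover in Port Anselm → 18:34 UTC.
Add 6 hours and 57 minutes leg 3 → 01:31 UTC (Jul 24).
Add 4 hours and 21 minutes layover in Riyadh → 05:52 UTC.
Add 4 hours 11 minutes leg 4 → 10:03 UTC.
Chatham Islands is UTC+12:45, so local arrival = 10:03 + 12:45 = 22:48 on Jul 24.

22:48 on July 24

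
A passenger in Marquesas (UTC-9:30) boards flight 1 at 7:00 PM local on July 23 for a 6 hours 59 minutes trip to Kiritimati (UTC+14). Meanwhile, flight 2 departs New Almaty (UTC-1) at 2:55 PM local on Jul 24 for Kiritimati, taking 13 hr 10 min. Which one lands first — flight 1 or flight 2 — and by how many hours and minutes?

Flight 1 in UTC: 7:00 PM + 9:30 = 4:30 AM on Jul 24.
+6 hours 59 minutes → arrive 11:29 AM UTC on Jul 24.
Flight 2 in UTC: 2:55 PM + 1:00 = 3:55 PM on Jul 24.
+13 hours and 10 minutes → arrive 5:05 AM UTC on Jul 25.
Flight 1 lands earlier by 17 hours 36 minutes.

the first, by 17 hours 36 minutes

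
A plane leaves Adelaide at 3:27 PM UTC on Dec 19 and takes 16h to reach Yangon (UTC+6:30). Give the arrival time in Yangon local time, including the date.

1:57 PM on December 20

Departure is given in UTC: 3:27 PM on Dec 19.
Add 16 hours → 7:27 AM UTC (Dec 20).
Yangon is UTC+6:30: 7:27 AM + 6:30 = 1:57 PM on Dec 20.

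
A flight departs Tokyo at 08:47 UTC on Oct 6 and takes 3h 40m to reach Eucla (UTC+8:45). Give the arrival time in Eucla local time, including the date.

21:12 on October 6

Departure is given in UTC: 08:47 on Oct 6.
Add 3 hours and 40 minutes → 12:27 UTC.
Eucla is UTC+8:45: 12:27 + 8:45 = 21:12 on Oct 6.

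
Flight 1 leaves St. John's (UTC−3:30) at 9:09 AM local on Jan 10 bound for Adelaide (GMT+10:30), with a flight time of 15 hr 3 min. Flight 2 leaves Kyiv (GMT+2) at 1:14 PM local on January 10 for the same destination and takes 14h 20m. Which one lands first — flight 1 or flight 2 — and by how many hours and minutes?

Flight 1 in UTC: 9:09 AM + 3:30 = 12:39 PM on Jan 10.
+15 hours and 3 minutes → arrive 3:42 AM UTC on Jan 11.
Flight 2 in UTC: 1:14 PM − 2:00 = 11:14 AM on Jan 10.
+14 hours and 20 minutes → arrive 1:34 AM UTC on Jan 11.
Flight 2 lands earlier by 2 hours 8 minutes.

the second, by 2 hours 8 minutes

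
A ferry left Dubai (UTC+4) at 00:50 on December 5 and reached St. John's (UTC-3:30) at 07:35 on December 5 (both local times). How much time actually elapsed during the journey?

14 hours 15 minutes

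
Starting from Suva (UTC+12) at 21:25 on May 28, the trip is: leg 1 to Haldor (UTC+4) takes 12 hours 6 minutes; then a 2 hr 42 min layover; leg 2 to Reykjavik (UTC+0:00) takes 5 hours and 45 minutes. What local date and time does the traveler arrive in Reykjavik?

05:58 on May 29

Convert departure to UTC: 21:25 − 12:00 = 09:25 UTC on May 28.
Add 12 hours and 6 minutes leg 1 → 21:31 UTC.
Add 2 hours 42 minutes layover in Haldor → 00:13 UTC (May 29).
Add 5 hours and 45 minutes leg 2 → 05:58 UTC.
Reykjavik is UTC+0, so local arrival is the same: 05:58 on May 29.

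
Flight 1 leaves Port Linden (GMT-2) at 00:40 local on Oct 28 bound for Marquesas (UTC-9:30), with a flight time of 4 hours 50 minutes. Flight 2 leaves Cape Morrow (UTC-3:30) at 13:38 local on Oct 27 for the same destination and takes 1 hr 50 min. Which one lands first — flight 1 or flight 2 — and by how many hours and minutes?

the second, by 12 hours 32 minutes

Flight 1 in UTC: 00:40 + 2:00 = 02:40 on Oct 28.
+4 hours 50 minutes → arrive 07:30 UTC on Oct 28.
Flight 2 in UTC: 13:38 + 3:30 = 17:08 on Oct 27.
+1 hour and 50 minutes → arrive 18:58 UTC on Oct 27.
Flight 2 lands earlier by 12 hours 32 minutes.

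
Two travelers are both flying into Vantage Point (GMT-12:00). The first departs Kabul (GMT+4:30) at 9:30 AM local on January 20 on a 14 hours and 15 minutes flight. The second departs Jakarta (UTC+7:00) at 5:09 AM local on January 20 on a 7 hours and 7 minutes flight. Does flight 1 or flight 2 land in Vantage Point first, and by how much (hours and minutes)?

the second, by 13 hours 59 minutes

Flight 1 in UTC: 9:30 AM − 4:30 = 5:00 AM on Jan 20.
+14 hours and 15 minutes → arrive 7:15 PM UTC on Jan 20.
Flight 2 in UTC: 5:09 AM − 7:00 = 10:09 PM on Jan 19.
+7 hours and 7 minutes → arrive 5:16 AM UTC on Jan 20.
Flight 2 lands earlier by 13 hours 59 minutes.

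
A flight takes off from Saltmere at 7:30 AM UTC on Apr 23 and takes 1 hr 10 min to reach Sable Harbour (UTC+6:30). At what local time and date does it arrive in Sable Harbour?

3:10 PM on Apr 23

Departure is given in UTC: 7:30 AM on Apr 23.
Add 1 hour and 10 minutes → 8:40 AM UTC.
Sable Harbour is UTC+6:30: 8:40 AM + 6:30 = 3:10 PM on Apr 23.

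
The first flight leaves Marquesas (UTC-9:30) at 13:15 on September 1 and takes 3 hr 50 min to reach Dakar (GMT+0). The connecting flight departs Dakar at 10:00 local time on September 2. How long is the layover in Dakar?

7 hours 25 minutes

Convert departure to UTC: 13:15 + 9:30 = 22:45 UTC on Sep 1.
Add 3 hours and 50 minutes flight time → 02:35 UTC (Sep 2).
Dakar is UTC+0, so local arrival is the same: 02:35 on Sep 2.
Layover = 10:00 − 02:35 = 7 hours 25 minutes.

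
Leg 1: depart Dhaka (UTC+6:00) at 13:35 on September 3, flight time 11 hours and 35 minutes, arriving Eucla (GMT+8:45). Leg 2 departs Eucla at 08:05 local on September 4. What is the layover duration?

4 hours 10 minutes

Convert departure to UTC: 13:35 − 6:00 = 07:35 UTC on Sep 3.
Add 11 hours and 35 minutes flight time → 19:10 UTC.
Eucla is UTC+8:45, so local arrival = 19:10 + 8:45 = 03:55 on Sep 4.
Layover = 08:05 − 03:55 = 4 hours 10 minutes.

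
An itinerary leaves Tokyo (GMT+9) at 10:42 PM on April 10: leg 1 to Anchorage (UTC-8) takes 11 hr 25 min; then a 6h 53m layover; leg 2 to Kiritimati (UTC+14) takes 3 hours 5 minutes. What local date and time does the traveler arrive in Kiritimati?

Convert departure to UTC: 10:42 PM − 9:00 = 1:42 PM UTC on Apr 10.
Add 11 hours and 25 minutes leg 1 → 1:07 AM UTC (Apr 11).
Add 6 hours 53 minutes layover in Anchorage → 8:00 AM UTC.
Add 3 hours and 5 minutes leg 2 → 11:05 AM UTC.
Kiritimati is UTC+14:00, so local arrival = 11:05 AM + 14:00 = 1:05 AM on Apr 12.

1:05 AM on April 12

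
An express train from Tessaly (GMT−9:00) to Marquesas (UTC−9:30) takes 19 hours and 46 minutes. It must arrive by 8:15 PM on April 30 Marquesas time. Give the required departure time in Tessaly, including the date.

Target arrival in UTC: 8:15 PM + 9:30 = 5:45 AM on May 1.
Subtract 19 hours and 46 minutes → departure 9:59 AM UTC on Apr 30.
Tessaly is UTC−9:00: 9:59 AM − 9:00 = 12:59 AM on Apr 30.

12:59 AM on April 30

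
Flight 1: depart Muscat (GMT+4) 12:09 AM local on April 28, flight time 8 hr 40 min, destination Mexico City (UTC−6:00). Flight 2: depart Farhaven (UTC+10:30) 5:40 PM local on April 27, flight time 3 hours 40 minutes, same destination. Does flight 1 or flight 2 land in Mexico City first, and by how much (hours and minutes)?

Flight 1 in UTC: 12:09 AM − 4:00 = 8:09 PM on Apr 27.
+8 hours and 40 minutes → arrive 4:49 AM UTC on Apr 28.
Flight 2 in UTC: 5:40 PM − 10:30 = 7:10 AM on Apr 27.
+3 hours and 40 minutes → arrive 10:50 AM UTC on Apr 27.
Flight 2 lands earlier by 17 hours 59 minutes.

the second, by 17 hours 59 minutes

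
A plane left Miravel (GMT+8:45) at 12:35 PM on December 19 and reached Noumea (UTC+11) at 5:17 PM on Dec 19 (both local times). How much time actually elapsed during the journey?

Departure in UTC: 12:35 PM − 8:45 = 3:50 AM on Dec 19.
Arrival in UTC: 5:17 PM − 11:00 = 6:17 AM on Dec 19.
Elapsed = 6:17 AM − 3:50 AM = 2 hours 27 minutes.

2 hours 27 minutes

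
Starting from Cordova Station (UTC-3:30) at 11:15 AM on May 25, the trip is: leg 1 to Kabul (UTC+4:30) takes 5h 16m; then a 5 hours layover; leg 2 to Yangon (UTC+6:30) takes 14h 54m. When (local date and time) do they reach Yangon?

Convert departure to UTC: 11:15 AM + 3:30 = 2:45 PM UTC on May 25.
Add 5 hours 16 minutes leg 1 → 8:01 PM UTC.
Add 5 hours layover in Kabul → 1:01 AM UTC (May 26).
Add 14 hours 54 minutes leg 2 → 3:55 PM UTC.
Yangon is UTC+6:30, so local arrival = 3:55 PM + 6:30 = 10:25 PM on May 26.

10:25 PM on May 26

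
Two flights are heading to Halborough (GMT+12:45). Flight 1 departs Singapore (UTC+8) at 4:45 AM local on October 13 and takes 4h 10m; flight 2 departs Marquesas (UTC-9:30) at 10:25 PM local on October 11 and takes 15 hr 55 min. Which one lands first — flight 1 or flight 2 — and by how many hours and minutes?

Flight 1 in UTC: 4:45 AM − 8:00 = 8:45 PM on Oct 12.
+4 hours 10 minutes → arrive 12:55 AM UTC on Oct 13.
Flight 2 in UTC: 10:25 PM + 9:30 = 7:55 AM on Oct 12.
+15 hours and 55 minutes → arrive 11:50 PM UTC on Oct 12.
Flight 2 lands earlier by 1 hour 5 minutes.

the second, by 1 hour 5 minutes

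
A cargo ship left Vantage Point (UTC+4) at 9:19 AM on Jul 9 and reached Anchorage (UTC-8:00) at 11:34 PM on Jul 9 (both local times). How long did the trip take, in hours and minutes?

26 hours 15 minutes

Departure in UTC: 9:19 AM − 4:00 = 5:19 AM on Jul 9.
Arrival in UTC: 11:34 PM + 8:00 = 7:34 AM on Jul 10.
Elapsed = 7:34 AM − 5:19 AM (+1 day) = 26 hours 15 minutes.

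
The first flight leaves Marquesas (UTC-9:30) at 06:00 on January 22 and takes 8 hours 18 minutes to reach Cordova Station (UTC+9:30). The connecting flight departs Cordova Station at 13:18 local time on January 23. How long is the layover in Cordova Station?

Convert departure to UTC: 06:00 + 9:30 = 15:30 UTC on Jan 22.
Add 8 hours and 18 minutes flight time → 23:48 UTC.
Cordova Station is UTC+9:30, so local arrival = 23:48 + 9:30 = 09:18 on Jan 23.
Layover = 13:18 − 09:18 = 4 hours.

4 hours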